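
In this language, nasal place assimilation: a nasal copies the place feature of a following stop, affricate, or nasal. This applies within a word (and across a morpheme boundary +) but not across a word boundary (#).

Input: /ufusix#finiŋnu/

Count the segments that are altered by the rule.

/ŋ/ before /n/ (alveolar) → [n]
1 segment changes.

1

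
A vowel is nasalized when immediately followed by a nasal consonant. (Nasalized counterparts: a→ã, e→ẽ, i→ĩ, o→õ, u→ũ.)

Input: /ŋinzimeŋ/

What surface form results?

/i/ before nasal /n/ → [ĩ]
/i/ before nasal /m/ → [ĩ]
/e/ before nasal /ŋ/ → [ẽ]

[ŋĩnzĩmẽŋ]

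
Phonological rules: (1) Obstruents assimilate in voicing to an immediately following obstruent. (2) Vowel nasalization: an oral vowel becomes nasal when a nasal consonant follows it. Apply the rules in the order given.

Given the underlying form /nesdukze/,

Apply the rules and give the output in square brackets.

[nezdugze]

Rule 1: /s/ before /d/ (voiced) → [z]
Rule 1: /k/ before /z/ (voiced) → [g]
After rule 1: nezdugze
Rule 2: no segment meets the rule's conditions; no change.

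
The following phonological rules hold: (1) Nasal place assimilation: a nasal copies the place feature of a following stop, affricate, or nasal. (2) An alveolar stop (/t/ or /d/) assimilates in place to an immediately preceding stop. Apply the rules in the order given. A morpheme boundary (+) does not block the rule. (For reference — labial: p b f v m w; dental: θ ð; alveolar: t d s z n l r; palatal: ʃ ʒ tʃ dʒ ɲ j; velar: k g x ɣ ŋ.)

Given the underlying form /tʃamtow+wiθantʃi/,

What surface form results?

Rule 1: /m/ before /t/ (alveolar) → [n]
Rule 1: /n/ before /tʃ/ (palatal) → [ɲ]
After rule 1: tʃantow+wiθaɲtʃi
Rule 2: no segment meets the rule's conditions; no change.

[tʃantow+wiθaɲtʃi]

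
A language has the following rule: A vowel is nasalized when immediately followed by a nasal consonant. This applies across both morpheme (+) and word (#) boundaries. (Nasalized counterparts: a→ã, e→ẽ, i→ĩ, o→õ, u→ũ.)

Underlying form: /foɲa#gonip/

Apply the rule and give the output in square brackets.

[fõɲa#gõnip]

/o/ before nasal /ɲ/ → [õ]
/o/ before nasal /n/ → [õ]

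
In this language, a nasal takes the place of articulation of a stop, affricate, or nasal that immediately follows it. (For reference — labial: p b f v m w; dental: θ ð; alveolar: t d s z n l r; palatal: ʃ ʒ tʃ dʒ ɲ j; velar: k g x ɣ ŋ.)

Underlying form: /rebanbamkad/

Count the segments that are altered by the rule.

/n/ before /b/ (labial) → [m]
/m/ before /k/ (velar) → [ŋ]
2 segments change.

2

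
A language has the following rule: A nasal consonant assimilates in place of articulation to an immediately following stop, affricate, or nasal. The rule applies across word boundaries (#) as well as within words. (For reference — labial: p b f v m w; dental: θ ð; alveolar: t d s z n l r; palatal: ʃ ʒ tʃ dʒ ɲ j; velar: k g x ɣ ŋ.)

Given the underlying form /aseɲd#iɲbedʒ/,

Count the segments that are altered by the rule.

/ɲ/ before /d/ (alveolar) → [n]
/ɲ/ before /b/ (labial) → [m]
2 segments change.

2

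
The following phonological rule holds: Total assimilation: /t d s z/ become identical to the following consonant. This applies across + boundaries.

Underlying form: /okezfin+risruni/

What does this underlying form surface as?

/z/ before /f/ → [f] (total assimilation)
/s/ before /r/ → [r] (total assimilation)

[okeffin+rirruni]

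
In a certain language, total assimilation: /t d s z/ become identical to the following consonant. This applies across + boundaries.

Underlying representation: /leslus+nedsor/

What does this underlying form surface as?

[lellun+nessor]

/s/ before /l/ → [l] (total assimilation)
/s/ before /n/ → [n] (total assimilation)
/d/ before /s/ → [s] (total assimilation)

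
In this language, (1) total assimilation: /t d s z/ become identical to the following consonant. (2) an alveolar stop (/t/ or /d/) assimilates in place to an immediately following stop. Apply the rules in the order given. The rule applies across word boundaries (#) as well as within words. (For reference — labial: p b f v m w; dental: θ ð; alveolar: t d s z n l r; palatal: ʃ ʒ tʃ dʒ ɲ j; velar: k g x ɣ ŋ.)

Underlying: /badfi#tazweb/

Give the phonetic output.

[baffi#tawweb]

Rule 1: /d/ before /f/ → [f] (total assimilation)
Rule 1: /z/ before /w/ → [w] (total assimilation)
After rule 1: baffi#tawweb
Rule 2: no segment meets the rule's conditions; no change.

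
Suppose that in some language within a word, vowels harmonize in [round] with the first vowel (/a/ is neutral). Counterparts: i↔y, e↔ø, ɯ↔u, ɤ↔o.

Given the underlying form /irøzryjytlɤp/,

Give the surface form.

/ø/ harmonizes with /i/ ([-round]) → [e]
/y/ harmonizes with /i/ ([-round]) → [i]
/y/ harmonizes with /i/ ([-round]) → [i]

[irezrijitlɤp]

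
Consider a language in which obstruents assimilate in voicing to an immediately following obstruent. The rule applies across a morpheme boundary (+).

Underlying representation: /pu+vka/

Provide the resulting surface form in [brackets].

[pu+fka]

/v/ before /k/ (voiceless) → [f]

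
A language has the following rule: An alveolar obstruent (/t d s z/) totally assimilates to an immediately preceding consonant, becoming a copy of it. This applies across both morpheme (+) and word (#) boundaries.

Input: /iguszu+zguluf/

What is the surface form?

/z/ after /s/ → [s] (total assimilation)

[igussu+zguluf]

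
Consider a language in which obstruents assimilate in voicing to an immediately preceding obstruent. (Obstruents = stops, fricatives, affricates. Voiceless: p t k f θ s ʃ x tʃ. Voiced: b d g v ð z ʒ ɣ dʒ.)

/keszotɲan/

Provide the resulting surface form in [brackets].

[kessotɲan]

/z/ after /s/ (voiceless) → [s]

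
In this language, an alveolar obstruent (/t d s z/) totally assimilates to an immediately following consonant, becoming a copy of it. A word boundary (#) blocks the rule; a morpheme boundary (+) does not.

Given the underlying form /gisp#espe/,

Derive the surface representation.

[gipp#eppe]

/s/ before /p/ → [p] (total assimilation)
/s/ before /p/ → [p] (total assimilation)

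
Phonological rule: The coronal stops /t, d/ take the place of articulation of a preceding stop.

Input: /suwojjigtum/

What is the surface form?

/t/ after /g/ (velar) → [k]

[suwojjigkum]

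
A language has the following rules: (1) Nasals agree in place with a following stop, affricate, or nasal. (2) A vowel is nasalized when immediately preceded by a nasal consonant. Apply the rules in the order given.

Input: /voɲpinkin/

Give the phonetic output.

Rule 1: /ɲ/ before /p/ (labial) → [m]
Rule 1: /n/ before /k/ (velar) → [ŋ]
After rule 1: vompiŋkin
Rule 2: no segment meets the rule's conditions; no change.

[vompiŋkin]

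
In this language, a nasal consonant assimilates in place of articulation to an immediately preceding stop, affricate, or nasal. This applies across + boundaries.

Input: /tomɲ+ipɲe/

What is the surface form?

/ɲ/ after /m/ (labial) → [m]
/ɲ/ after /p/ (labial) → [m]

[tomm+ipme]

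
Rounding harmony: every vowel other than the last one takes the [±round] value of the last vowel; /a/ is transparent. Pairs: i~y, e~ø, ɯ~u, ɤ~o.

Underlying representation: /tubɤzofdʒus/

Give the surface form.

/ɤ/ harmonizes with /u/ ([+round]) → [o]

[tubozofdʒus]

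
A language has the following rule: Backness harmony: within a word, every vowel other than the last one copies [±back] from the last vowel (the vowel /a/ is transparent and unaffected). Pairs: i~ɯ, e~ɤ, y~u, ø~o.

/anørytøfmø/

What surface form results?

[anørytøfmø]

no segment meets the rule's conditions; no change.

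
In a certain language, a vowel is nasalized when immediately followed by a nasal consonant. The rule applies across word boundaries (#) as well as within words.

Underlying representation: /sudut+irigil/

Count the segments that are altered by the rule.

0

No segment meets the rule's conditions.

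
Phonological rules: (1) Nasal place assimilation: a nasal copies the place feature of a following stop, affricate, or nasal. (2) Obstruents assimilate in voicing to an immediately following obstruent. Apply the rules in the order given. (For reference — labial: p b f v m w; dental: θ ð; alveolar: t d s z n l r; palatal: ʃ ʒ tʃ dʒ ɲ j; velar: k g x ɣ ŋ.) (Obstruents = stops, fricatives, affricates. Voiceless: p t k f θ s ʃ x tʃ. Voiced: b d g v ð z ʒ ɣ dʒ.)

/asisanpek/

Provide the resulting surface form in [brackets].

[asisampek]

Rule 1: /n/ before /p/ (labial) → [m]
After rule 1: asisampek
Rule 2: no segment meets the rule's conditions; no change.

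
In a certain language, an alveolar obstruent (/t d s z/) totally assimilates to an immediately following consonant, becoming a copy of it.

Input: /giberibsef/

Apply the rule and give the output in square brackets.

no segment meets the rule's conditions; no change.

[giberibsef]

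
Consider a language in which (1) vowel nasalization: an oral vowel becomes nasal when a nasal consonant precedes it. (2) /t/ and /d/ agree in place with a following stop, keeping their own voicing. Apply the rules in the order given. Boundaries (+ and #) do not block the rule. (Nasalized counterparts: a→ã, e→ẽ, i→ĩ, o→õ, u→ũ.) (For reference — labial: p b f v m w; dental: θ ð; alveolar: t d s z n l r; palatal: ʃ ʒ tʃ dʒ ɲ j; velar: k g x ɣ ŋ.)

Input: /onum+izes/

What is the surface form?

Rule 1: /u/ after nasal /n/ → [ũ]
Rule 1: /i/ after nasal /m/ → [ĩ]
After rule 1: onũm+ĩzes
Rule 2: no segment meets the rule's conditions; no change.

[onũm+ĩzes]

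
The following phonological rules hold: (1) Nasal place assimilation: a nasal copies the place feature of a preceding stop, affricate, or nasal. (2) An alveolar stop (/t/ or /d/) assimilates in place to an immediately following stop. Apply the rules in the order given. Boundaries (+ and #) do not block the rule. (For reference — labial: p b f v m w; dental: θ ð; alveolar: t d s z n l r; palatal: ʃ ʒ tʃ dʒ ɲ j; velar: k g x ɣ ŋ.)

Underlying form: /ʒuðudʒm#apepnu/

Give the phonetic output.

[ʒuðudʒɲ#apepmu]

Rule 1: /m/ after /dʒ/ (palatal) → [ɲ]
Rule 1: /n/ after /p/ (labial) → [m]
After rule 1: ʒuðudʒɲ#apepmu
Rule 2: no segment meets the rule's conditions; no change.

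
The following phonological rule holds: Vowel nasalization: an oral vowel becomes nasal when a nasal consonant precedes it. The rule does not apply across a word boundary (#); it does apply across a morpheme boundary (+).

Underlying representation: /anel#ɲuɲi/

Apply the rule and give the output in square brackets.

/e/ after nasal /n/ → [ẽ]
/u/ after nasal /ɲ/ → [ũ]
/i/ after nasal /ɲ/ → [ĩ]

[anẽl#ɲũɲĩ]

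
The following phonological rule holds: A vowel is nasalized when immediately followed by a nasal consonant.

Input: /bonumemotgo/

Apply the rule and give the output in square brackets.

[bõnũmẽmotgo]

/o/ before nasal /n/ → [õ]
/u/ before nasal /m/ → [ũ]
/e/ before nasal /m/ → [ẽ]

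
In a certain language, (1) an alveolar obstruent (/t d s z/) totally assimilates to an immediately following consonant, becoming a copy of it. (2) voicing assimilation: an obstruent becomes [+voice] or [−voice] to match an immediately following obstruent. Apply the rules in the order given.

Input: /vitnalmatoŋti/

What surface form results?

Rule 1: /t/ before /n/ → [n] (total assimilation)
After rule 1: vinnalmatoŋti
Rule 2: no segment meets the rule's conditions; no change.

[vinnalmatoŋti]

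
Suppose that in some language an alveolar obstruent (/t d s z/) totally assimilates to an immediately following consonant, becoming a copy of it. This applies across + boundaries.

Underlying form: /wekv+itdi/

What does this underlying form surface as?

/t/ before /d/ → [d] (total assimilation)

[wekv+iddi]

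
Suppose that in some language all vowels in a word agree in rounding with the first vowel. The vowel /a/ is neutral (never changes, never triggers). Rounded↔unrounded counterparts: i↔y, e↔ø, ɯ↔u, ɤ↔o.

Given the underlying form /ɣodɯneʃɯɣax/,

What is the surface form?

[ɣodunøʃuɣax]

/ɯ/ harmonizes with /o/ ([+round]) → [u]
/e/ harmonizes with /o/ ([+round]) → [ø]
/ɯ/ harmonizes with /o/ ([+round]) → [u]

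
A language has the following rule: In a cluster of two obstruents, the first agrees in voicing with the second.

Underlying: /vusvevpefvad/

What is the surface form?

[vuzvefpevvad]

/s/ before /v/ (voiced) → [z]
/v/ before /p/ (voiceless) → [f]
/f/ before /v/ (voiced) → [v]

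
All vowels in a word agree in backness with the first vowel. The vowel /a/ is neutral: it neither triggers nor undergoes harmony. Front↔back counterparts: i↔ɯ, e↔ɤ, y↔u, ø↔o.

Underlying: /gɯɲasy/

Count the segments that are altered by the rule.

/y/ harmonizes with /ɯ/ ([+back]) → [u]
1 segment changes.

1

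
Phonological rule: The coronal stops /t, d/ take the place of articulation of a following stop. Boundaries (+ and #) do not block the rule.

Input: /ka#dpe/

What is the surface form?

/d/ before /p/ (labial) → [b]

[ka#bpe]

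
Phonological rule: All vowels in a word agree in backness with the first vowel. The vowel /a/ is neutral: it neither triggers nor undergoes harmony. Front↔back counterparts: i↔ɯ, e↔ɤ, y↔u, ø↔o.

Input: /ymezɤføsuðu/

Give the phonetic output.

[ymezeføsyðy]

/ɤ/ harmonizes with /y/ ([-back]) → [e]
/u/ harmonizes with /y/ ([-back]) → [y]
/u/ harmonizes with /y/ ([-back]) → [y]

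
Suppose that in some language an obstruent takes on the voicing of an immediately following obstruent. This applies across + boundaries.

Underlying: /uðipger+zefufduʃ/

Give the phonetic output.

/p/ before /g/ (voiced) → [b]
/f/ before /d/ (voiced) → [v]

[uðibger+zefuvduʃ]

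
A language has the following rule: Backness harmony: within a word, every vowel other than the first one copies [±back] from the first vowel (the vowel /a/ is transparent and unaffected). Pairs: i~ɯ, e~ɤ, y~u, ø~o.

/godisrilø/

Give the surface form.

[godɯsrɯlo]

/i/ harmonizes with /o/ ([+back]) → [ɯ]
/i/ harmonizes with /o/ ([+back]) → [ɯ]
/ø/ harmonizes with /o/ ([+back]) → [o]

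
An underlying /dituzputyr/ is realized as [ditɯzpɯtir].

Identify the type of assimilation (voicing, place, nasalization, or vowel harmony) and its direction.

vowel harmony, progressive

/u/→[ɯ] /u/→[ɯ] /y/→[i].
Vowels agree with the first vowel, so the harmony is progressive.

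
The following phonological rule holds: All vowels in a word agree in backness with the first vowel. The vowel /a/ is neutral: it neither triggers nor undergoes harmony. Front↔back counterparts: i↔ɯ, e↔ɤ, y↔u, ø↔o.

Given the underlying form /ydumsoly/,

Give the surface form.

/u/ harmonizes with /y/ ([-back]) → [y]
/o/ harmonizes with /y/ ([-back]) → [ø]

[ydymsøly]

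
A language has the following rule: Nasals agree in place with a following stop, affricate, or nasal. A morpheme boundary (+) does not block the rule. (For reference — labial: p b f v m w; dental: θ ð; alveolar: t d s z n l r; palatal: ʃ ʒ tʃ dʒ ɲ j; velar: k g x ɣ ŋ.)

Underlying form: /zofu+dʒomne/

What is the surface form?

/m/ before /n/ (alveolar) → [n]

[zofu+dʒonne]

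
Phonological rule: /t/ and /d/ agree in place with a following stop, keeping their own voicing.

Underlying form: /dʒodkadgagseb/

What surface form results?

/d/ before /k/ (velar) → [g]
/d/ before /g/ (velar) → [g]

[dʒogkaggagseb]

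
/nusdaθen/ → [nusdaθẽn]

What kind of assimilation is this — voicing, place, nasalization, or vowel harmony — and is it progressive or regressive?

nasalization, regressive

/e/→[ẽ].
Each target copies a feature from the following segment, so the direction is regressive.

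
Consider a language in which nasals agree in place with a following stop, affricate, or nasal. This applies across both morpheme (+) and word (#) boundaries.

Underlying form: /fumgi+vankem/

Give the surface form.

/m/ before /g/ (velar) → [ŋ]
/n/ before /k/ (velar) → [ŋ]

[fuŋgi+vaŋkem]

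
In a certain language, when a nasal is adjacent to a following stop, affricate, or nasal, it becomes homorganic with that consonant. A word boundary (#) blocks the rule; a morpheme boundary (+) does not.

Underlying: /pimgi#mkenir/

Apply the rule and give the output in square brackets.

/m/ before /g/ (velar) → [ŋ]
/m/ before /k/ (velar) → [ŋ]

[piŋgi#ŋkenir]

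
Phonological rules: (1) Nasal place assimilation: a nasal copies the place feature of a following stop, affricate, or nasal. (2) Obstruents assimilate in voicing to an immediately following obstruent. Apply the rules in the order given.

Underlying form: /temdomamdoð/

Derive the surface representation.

Rule 1: /m/ before /d/ (alveolar) → [n]
Rule 1: /m/ before /d/ (alveolar) → [n]
After rule 1: tendomandoð
Rule 2: no segment meets the rule's conditions; no change.

[tendomandoð]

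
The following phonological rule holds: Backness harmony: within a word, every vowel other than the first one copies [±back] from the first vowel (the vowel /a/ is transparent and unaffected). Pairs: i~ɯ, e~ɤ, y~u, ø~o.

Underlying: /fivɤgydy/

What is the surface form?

/ɤ/ harmonizes with /i/ ([-back]) → [e]

[fivegydy]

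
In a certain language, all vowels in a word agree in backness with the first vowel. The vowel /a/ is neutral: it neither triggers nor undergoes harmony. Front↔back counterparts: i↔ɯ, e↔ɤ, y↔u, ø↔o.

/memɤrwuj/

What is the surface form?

/ɤ/ harmonizes with /e/ ([-back]) → [e]
/u/ harmonizes with /e/ ([-back]) → [y]

[memerwyj]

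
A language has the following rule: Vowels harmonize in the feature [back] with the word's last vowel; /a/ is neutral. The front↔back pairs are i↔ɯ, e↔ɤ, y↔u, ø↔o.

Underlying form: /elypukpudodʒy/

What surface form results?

[elypykpydødʒy]

/u/ harmonizes with /y/ ([-back]) → [y]
/u/ harmonizes with /y/ ([-back]) → [y]
/o/ harmonizes with /y/ ([-back]) → [ø]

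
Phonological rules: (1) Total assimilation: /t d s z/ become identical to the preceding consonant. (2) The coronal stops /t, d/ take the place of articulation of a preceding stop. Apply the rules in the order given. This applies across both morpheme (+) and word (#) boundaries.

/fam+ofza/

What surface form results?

[fam+offa]

Rule 1: /z/ after /f/ → [f] (total assimilation)
After rule 1: fam+offa
Rule 2: no segment meets the rule's conditions; no change.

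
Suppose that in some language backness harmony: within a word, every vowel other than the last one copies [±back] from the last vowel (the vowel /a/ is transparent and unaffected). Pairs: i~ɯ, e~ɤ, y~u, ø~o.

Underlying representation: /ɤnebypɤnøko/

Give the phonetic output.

/e/ harmonizes with /o/ ([+back]) → [ɤ]
/y/ harmonizes with /o/ ([+back]) → [u]
/ø/ harmonizes with /o/ ([+back]) → [o]

[ɤnɤbupɤnoko]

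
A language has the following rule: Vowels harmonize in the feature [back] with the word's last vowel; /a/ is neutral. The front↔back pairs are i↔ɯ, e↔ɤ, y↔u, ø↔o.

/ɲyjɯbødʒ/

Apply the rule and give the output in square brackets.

[ɲyjibødʒ]

/ɯ/ harmonizes with /ø/ ([-back]) → [i]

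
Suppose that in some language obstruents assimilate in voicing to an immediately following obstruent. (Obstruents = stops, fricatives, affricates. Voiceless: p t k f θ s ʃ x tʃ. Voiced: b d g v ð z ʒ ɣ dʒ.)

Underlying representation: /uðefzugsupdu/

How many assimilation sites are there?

3

/f/ before /z/ (voiced) → [v]
/g/ before /s/ (voiceless) → [k]
/p/ before /d/ (voiced) → [b]
3 segments change.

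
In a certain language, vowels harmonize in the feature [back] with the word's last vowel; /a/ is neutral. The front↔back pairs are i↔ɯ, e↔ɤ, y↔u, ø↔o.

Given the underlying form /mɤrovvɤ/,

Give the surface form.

[mɤrovvɤ]

no segment meets the rule's conditions; no change.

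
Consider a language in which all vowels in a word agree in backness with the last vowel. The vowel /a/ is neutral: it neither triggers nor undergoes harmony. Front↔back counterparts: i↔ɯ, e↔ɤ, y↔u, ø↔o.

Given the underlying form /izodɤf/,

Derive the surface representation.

/i/ harmonizes with /ɤ/ ([+back]) → [ɯ]

[ɯzodɤf]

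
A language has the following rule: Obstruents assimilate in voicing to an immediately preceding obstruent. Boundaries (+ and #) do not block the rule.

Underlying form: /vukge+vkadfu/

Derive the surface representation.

/g/ after /k/ (voiceless) → [k]
/k/ after /v/ (voiced) → [g]
/f/ after /d/ (voiced) → [v]

[vukke+vgadvu]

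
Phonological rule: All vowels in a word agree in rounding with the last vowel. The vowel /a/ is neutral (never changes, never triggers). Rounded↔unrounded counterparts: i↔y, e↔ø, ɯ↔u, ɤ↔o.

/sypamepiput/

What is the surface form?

/e/ harmonizes with /u/ ([+round]) → [ø]
/i/ harmonizes with /u/ ([+round]) → [y]

[sypamøpyput]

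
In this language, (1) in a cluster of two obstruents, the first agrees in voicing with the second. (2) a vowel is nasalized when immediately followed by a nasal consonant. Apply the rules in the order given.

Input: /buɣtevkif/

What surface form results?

[buxtefkif]

Rule 1: /ɣ/ before /t/ (voiceless) → [x]
Rule 1: /v/ before /k/ (voiceless) → [f]
After rule 1: buxtefkif
Rule 2: no segment meets the rule's conditions; no change.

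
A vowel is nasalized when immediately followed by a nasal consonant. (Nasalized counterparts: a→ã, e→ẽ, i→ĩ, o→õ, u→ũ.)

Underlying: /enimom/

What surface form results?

/e/ before nasal /n/ → [ẽ]
/i/ before nasal /m/ → [ĩ]
/o/ before nasal /m/ → [õ]

[ẽnĩmõm]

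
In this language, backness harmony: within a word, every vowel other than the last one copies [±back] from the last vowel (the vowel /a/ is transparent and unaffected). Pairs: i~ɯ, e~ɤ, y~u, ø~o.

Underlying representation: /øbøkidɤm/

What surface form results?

[obokɯdɤm]

/ø/ harmonizes with /ɤ/ ([+back]) → [o]
/ø/ harmonizes with /ɤ/ ([+back]) → [o]
/i/ harmonizes with /ɤ/ ([+back]) → [ɯ]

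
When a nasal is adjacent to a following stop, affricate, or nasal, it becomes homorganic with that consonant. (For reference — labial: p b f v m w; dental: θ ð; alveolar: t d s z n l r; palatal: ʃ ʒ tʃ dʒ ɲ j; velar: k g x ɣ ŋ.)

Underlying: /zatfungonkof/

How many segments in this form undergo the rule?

/n/ before /g/ (velar) → [ŋ]
/n/ before /k/ (velar) → [ŋ]
2 segments change.

2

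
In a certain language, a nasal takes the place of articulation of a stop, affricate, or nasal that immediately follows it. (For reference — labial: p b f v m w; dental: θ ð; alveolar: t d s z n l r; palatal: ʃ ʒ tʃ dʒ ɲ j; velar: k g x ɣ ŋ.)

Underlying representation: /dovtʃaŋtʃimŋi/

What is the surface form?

[dovtʃaɲtʃiŋŋi]

/ŋ/ before /tʃ/ (palatal) → [ɲ]
/m/ before /ŋ/ (velar) → [ŋ]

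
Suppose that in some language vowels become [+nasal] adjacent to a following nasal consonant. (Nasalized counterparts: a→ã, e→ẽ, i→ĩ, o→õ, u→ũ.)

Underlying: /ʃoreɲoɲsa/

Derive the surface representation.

/e/ before nasal /ɲ/ → [ẽ]
/o/ before nasal /ɲ/ → [õ]

[ʃorẽɲõɲsa]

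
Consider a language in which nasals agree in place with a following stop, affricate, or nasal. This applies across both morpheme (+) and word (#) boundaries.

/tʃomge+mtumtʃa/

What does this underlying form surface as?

/m/ before /g/ (velar) → [ŋ]
/m/ before /t/ (alveolar) → [n]
/m/ before /tʃ/ (palatal) → [ɲ]

[tʃoŋge+ntuɲtʃa]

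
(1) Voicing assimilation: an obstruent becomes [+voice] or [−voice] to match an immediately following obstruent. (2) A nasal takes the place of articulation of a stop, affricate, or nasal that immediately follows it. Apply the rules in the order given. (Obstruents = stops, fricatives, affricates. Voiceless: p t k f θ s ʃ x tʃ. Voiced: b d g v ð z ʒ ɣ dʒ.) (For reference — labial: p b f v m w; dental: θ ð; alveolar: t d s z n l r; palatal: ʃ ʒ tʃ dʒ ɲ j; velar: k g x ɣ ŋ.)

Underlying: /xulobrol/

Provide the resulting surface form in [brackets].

Rule 1: no segment meets the rule's conditions; no change.
After rule 1: xulobrol
Rule 2: no segment meets the rule's conditions; no change.

[xulobrol]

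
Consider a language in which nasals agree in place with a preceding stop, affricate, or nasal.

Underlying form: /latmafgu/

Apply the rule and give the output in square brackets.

/m/ after /t/ (alveolar) → [n]

[latnafgu]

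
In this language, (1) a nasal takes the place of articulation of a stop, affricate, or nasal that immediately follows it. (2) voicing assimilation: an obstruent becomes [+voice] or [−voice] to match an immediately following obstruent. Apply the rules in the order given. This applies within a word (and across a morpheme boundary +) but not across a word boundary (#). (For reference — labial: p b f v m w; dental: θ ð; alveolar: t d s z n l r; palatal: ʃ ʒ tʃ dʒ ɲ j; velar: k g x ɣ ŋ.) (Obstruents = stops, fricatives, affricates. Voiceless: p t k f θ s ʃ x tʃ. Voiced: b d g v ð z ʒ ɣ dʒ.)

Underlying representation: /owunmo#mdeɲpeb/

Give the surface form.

[owummo#ndempeb]

Rule 1: /n/ before /m/ (labial) → [m]
Rule 1: /m/ before /d/ (alveolar) → [n]
Rule 1: /ɲ/ before /p/ (labial) → [m]
After rule 1: owummo#ndempeb
Rule 2: no segment meets the rule's conditions; no change.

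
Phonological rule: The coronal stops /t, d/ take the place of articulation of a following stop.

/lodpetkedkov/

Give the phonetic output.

/d/ before /p/ (labial) → [b]
/t/ before /k/ (velar) → [k]
/d/ before /k/ (velar) → [g]

[lobpekkegkov]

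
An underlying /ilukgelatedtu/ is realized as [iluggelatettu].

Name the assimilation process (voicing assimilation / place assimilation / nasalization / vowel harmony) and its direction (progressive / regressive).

voicing assimilation, regressive

/k/→[g] /d/→[t].
Each target copies a feature from the following segment, so the direction is regressive.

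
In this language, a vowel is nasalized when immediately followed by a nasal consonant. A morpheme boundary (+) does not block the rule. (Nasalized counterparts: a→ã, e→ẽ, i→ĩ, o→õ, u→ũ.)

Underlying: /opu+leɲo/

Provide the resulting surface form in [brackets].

/e/ before nasal /ɲ/ → [ẽ]

[opu+lẽɲo]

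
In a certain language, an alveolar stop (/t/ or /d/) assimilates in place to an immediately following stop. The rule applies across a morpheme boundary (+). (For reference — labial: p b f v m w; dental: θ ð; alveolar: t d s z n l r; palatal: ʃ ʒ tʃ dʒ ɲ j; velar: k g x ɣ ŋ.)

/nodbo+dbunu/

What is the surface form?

[nobbo+bbunu]

/d/ before /b/ (labial) → [b]
/d/ before /b/ (labial) → [b]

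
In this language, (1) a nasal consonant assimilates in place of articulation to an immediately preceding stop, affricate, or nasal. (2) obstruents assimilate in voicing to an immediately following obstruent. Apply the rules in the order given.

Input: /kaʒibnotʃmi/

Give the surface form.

Rule 1: /n/ after /b/ (labial) → [m]
Rule 1: /m/ after /tʃ/ (palatal) → [ɲ]
After rule 1: kaʒibmotʃɲi
Rule 2: no segment meets the rule's conditions; no change.

[kaʒibmotʃɲi]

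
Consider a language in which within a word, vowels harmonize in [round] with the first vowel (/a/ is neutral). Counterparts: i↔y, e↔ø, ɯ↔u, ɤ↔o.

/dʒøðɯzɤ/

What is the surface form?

/ɯ/ harmonizes with /ø/ ([+round]) → [u]
/ɤ/ harmonizes with /ø/ ([+round]) → [o]

[dʒøðuzo]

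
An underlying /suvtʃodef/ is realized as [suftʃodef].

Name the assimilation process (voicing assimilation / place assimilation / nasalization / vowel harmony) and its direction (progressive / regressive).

/v/→[f].
Each target copies a feature from the following segment, so the direction is regressive.

voicing assimilation, regressive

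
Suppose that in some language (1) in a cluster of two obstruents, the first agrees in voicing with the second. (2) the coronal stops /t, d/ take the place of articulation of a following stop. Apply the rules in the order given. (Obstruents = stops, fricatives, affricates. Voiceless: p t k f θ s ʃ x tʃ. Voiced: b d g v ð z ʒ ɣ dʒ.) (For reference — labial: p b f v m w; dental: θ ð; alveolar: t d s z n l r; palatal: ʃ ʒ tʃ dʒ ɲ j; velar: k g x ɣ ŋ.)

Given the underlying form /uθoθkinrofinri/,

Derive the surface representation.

Rule 1: no segment meets the rule's conditions; no change.
After rule 1: uθoθkinrofinri
Rule 2: no segment meets the rule's conditions; no change.

[uθoθkinrofinri]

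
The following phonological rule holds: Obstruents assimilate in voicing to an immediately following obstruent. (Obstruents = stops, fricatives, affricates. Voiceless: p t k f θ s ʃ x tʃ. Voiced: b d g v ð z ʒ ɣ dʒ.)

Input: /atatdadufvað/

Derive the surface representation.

/t/ before /d/ (voiced) → [d]
/f/ before /v/ (voiced) → [v]

[ataddaduvvað]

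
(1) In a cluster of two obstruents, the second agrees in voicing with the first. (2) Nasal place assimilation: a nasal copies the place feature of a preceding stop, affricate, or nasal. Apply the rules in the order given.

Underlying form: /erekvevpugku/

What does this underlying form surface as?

[erekfevbuggu]

Rule 1: /v/ after /k/ (voiceless) → [f]
Rule 1: /p/ after /v/ (voiced) → [b]
Rule 1: /k/ after /g/ (voiced) → [g]
After rule 1: erekfevbuggu
Rule 2: no segment meets the rule's conditions; no change.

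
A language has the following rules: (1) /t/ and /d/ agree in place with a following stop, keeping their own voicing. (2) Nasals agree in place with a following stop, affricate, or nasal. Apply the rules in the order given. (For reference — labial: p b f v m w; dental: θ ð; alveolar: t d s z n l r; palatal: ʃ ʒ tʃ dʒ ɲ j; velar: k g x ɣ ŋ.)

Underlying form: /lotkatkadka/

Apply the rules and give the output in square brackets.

Rule 1: /t/ before /k/ (velar) → [k]
Rule 1: /t/ before /k/ (velar) → [k]
Rule 1: /d/ before /k/ (velar) → [g]
After rule 1: lokkakkagka
Rule 2: no segment meets the rule's conditions; no change.

[lokkakkagka]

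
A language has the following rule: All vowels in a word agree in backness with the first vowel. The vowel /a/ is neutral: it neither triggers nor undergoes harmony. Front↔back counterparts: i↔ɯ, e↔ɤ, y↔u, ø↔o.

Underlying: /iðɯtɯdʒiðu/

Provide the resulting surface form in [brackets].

/ɯ/ harmonizes with /i/ ([-back]) → [i]
/ɯ/ harmonizes with /i/ ([-back]) → [i]
/u/ harmonizes with /i/ ([-back]) → [y]

[iðitidʒiðy]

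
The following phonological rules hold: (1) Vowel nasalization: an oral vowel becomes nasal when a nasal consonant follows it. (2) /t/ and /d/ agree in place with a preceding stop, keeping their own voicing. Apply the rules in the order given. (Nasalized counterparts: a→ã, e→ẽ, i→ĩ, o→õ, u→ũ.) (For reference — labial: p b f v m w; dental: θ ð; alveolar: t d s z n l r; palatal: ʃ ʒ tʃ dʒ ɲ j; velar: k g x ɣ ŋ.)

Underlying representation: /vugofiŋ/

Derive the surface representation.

Rule 1: /i/ before nasal /ŋ/ → [ĩ]
After rule 1: vugofĩŋ
Rule 2: no segment meets the rule's conditions; no change.

[vugofĩŋ]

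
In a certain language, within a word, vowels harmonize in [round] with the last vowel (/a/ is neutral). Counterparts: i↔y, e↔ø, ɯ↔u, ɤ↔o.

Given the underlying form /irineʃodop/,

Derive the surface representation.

/i/ harmonizes with /o/ ([+round]) → [y]
/i/ harmonizes with /o/ ([+round]) → [y]
/e/ harmonizes with /o/ ([+round]) → [ø]

[yrynøʃodop]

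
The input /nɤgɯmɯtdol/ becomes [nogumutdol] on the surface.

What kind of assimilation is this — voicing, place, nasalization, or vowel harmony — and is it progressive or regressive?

/ɤ/→[o] /ɯ/→[u] /ɯ/→[u].
Vowels agree with the last vowel, so the harmony is regressive.

vowel harmony, regressive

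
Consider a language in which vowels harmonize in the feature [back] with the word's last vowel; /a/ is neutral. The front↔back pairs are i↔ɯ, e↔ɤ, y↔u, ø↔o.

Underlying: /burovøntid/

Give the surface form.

/u/ harmonizes with /i/ ([-back]) → [y]
/o/ harmonizes with /i/ ([-back]) → [ø]

[byrøvøntid]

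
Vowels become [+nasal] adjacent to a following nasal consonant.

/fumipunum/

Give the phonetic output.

[fũmipũnũm]

/u/ before nasal /m/ → [ũ]
/u/ before nasal /n/ → [ũ]
/u/ before nasal /m/ → [ũ]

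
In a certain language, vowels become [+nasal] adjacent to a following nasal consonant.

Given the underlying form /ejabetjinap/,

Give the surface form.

[ejabetjĩnap]

/i/ before nasal /n/ → [ĩ]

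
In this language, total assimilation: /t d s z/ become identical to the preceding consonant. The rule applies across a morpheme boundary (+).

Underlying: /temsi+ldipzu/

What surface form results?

/s/ after /m/ → [m] (total assimilation)
/d/ after /l/ → [l] (total assimilation)
/z/ after /p/ → [p] (total assimilation)

[temmi+llippu]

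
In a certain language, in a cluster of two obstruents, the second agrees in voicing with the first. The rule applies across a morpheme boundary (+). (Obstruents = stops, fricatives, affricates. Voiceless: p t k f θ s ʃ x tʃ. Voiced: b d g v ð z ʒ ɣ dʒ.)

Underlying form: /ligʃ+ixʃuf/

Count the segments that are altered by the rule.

/ʃ/ after /g/ (voiced) → [ʒ]
1 segment changes.

1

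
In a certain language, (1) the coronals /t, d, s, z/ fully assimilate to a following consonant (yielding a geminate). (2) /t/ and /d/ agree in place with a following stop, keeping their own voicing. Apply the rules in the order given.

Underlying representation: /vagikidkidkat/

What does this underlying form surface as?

Rule 1: /d/ before /k/ → [k] (total assimilation)
Rule 1: /d/ before /k/ → [k] (total assimilation)
After rule 1: vagikikkikkat
Rule 2: no segment meets the rule's conditions; no change.

[vagikikkikkat]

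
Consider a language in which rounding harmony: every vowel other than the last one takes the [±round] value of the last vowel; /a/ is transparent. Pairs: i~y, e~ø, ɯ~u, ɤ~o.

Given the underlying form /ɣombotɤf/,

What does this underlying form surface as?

[ɣɤmbɤtɤf]

/o/ harmonizes with /ɤ/ ([-round]) → [ɤ]
/o/ harmonizes with /ɤ/ ([-round]) → [ɤ]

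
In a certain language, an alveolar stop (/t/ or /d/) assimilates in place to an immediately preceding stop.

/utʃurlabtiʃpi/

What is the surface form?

[utʃurlabpiʃpi]

/t/ after /b/ (labial) → [p]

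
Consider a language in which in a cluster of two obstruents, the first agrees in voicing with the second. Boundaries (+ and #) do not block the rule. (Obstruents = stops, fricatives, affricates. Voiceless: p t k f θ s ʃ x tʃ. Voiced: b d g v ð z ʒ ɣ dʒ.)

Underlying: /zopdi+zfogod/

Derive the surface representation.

/p/ before /d/ (voiced) → [b]
/z/ before /f/ (voiceless) → [s]

[zobdi+sfogod]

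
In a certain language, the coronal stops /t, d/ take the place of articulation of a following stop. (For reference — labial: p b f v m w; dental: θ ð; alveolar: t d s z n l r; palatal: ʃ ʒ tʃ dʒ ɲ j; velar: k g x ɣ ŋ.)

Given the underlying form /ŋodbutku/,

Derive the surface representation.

[ŋobbukku]

/d/ before /b/ (labial) → [b]
/t/ before /k/ (velar) → [k]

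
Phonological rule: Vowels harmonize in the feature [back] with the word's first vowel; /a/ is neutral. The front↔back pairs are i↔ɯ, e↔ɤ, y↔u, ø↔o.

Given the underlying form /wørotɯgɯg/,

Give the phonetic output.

/o/ harmonizes with /ø/ ([-back]) → [ø]
/ɯ/ harmonizes with /ø/ ([-back]) → [i]
/ɯ/ harmonizes with /ø/ ([-back]) → [i]

[wørøtigig]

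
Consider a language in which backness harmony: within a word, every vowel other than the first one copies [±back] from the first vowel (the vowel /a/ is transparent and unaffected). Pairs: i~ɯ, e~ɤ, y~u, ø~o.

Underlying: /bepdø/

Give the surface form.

[bepdø]

no segment meets the rule's conditions; no change.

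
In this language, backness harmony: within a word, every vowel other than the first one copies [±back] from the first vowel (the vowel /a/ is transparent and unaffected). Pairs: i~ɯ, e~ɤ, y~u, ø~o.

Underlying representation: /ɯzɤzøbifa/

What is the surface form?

/ø/ harmonizes with /ɯ/ ([+back]) → [o]
/i/ harmonizes with /ɯ/ ([+back]) → [ɯ]

[ɯzɤzobɯfa]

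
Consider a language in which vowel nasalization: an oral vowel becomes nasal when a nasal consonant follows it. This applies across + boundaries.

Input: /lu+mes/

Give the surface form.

/u/ before nasal /m/ → [ũ]

[lũ+mes]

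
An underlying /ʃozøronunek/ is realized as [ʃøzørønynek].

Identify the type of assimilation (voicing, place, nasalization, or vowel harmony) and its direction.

/o/→[ø] /o/→[ø] /u/→[y].
Vowels agree with the last vowel, so the harmony is regressive.

vowel harmony, regressive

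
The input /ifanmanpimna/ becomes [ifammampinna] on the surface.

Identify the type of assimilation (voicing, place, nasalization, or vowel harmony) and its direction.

place assimilation, regressive

/n/→[m] /n/→[m] /m/→[n].
Each target copies a feature from the following segment, so the direction is regressive.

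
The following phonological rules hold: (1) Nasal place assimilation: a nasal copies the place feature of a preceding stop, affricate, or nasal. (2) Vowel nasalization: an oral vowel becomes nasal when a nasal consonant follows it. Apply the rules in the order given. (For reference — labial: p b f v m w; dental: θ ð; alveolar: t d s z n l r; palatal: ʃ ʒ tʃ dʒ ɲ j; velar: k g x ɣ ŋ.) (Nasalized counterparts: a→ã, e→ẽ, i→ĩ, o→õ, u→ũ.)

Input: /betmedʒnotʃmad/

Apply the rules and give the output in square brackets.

[betnedʒɲotʃɲad]

Rule 1: /m/ after /t/ (alveolar) → [n]
Rule 1: /n/ after /dʒ/ (palatal) → [ɲ]
Rule 1: /m/ after /tʃ/ (palatal) → [ɲ]
After rule 1: betnedʒɲotʃɲad
Rule 2: no segment meets the rule's conditions; no change.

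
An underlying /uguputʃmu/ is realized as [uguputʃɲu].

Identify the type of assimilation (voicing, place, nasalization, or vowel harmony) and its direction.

place assimilation, progressive

/m/→[ɲ].
Each target copies a feature from the preceding segment, so the direction is progressive.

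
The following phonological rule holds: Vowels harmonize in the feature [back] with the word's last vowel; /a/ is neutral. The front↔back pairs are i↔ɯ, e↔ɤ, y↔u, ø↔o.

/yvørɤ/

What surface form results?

[uvorɤ]

/y/ harmonizes with /ɤ/ ([+back]) → [u]
/ø/ harmonizes with /ɤ/ ([+back]) → [o]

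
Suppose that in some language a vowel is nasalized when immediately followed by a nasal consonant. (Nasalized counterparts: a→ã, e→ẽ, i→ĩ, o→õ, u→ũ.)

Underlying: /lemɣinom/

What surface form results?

/e/ before nasal /m/ → [ẽ]
/i/ before nasal /n/ → [ĩ]
/o/ before nasal /m/ → [õ]

[lẽmɣĩnõm]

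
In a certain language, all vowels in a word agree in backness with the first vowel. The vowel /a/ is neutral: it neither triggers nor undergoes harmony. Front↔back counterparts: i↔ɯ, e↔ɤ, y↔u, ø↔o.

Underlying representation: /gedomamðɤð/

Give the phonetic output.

/o/ harmonizes with /e/ ([-back]) → [ø]
/ɤ/ harmonizes with /e/ ([-back]) → [e]

[gedømamðeð]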